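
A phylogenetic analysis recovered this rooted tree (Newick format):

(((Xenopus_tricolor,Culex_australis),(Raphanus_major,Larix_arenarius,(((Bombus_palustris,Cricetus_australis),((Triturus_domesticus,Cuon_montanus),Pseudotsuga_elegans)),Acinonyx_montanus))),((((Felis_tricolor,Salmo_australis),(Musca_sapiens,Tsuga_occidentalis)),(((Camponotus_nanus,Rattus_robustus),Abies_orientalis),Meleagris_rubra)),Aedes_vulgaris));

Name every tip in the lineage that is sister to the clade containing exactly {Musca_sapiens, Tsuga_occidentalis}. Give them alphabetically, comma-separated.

The clade containing exactly {Musca_sapiens, Tsuga_occidentalis} attaches to the tree at the node subtending ((Felis_tricolor,Salmo_australis),(Musca_sapiens,Tsuga_occidentalis)).
The other lineage descending from that same node — the sister group — is (Felis_tricolor,Salmo_australis); its 2 tips in alphabetical order are the answer.

Felis_tricolor, Salmo_australis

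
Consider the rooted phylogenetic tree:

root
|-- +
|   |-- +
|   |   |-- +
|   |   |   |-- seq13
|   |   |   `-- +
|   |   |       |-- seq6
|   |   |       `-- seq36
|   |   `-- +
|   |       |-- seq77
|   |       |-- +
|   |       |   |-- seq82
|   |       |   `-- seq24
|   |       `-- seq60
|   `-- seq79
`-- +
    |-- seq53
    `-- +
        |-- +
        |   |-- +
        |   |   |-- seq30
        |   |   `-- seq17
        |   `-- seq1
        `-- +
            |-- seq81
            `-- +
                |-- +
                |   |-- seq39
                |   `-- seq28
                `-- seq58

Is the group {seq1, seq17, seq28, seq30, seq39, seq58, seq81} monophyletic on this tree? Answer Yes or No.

The most recent common ancestor of these taxa subtends (((seq30,seq17),seq1),(seq81,((seq39,seq28),seq58))).
That clade has exactly 7 tips — every listed taxon and nothing else — so the group is monophyletic.

Yes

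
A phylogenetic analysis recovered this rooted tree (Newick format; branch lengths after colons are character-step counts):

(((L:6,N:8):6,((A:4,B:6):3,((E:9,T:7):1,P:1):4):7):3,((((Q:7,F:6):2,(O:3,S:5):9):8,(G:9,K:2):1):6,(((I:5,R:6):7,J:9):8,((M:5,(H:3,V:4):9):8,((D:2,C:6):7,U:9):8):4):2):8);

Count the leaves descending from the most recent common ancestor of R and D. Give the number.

9

The MRCA of R and D is the node subtending (((I,R),J),((M,(H,V)),((D,C),U))).
That clade contains 9 terminal taxa: C, D, H, I, J, M, R, U, V.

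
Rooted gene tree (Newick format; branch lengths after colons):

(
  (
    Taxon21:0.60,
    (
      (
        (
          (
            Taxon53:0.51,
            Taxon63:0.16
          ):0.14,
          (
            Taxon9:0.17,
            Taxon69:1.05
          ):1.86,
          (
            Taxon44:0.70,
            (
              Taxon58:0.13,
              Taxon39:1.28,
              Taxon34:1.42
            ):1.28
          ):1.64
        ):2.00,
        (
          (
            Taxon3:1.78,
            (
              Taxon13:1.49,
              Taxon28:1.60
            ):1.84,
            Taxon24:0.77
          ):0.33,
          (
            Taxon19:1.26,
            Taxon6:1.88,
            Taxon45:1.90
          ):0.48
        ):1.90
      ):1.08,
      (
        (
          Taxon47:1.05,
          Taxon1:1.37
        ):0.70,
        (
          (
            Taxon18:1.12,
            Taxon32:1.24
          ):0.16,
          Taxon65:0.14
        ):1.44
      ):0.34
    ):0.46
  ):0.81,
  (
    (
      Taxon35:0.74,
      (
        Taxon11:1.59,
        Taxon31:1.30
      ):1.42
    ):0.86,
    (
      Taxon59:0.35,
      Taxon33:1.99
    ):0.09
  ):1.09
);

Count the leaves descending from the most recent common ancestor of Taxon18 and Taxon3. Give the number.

The MRCA of Taxon18 and Taxon3 is the node subtending ((((Taxon53,Taxon63),(Taxon9,Taxon69),(Taxon44,(Taxon58,Taxon39,Taxon34))),((Taxon3,(Taxon13,Taxon28),Taxon24),(Taxon19,Taxon6,Taxon45))),((Taxon47,Taxon1),((Taxon18,Taxon32),Taxon65))).
That clade contains 20 terminal taxa: Taxon1, Taxon13, Taxon18, Taxon19, Taxon24, Taxon28, Taxon3, Taxon32, Taxon34, Taxon39, Taxon44, Taxon45, Taxon47, Taxon53, Taxon58, Taxon6, Taxon63, Taxon65, Taxon69, Taxon9.

20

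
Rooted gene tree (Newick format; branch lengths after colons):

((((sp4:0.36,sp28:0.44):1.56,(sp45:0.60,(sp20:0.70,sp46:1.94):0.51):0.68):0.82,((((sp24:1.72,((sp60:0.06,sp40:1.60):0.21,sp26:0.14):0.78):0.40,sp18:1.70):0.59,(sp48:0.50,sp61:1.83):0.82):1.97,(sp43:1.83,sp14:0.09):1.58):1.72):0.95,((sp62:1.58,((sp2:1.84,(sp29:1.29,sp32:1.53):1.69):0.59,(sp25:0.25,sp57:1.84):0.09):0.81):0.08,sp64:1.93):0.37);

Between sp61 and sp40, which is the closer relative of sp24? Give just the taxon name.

sp40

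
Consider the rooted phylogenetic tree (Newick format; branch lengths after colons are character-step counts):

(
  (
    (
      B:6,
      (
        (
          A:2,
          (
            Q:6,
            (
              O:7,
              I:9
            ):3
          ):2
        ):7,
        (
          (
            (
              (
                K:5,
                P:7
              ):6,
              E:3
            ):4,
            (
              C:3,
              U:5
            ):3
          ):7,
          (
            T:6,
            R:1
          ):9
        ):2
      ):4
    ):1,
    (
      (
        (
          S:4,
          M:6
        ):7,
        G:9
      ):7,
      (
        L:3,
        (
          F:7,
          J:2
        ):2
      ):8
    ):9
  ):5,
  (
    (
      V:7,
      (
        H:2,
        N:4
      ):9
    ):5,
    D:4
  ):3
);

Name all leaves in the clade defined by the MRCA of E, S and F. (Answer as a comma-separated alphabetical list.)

A, B, C, E, F, G, I, J, K, L, M, O, P, Q, R, S, T, U

Tracing E: it sits inside ((K,P),E).
Tracing S: it sits inside (S,M).
Tracing F: it sits inside (F,J).
The smallest clade enclosing all 3 is ((B,((A,(Q,(O,I))),((((K,P),E),(C,U)),(T,R)))),(((S,M),G),(L,(F,J)))); the answer is its 18 terminal taxa in alphabetical order.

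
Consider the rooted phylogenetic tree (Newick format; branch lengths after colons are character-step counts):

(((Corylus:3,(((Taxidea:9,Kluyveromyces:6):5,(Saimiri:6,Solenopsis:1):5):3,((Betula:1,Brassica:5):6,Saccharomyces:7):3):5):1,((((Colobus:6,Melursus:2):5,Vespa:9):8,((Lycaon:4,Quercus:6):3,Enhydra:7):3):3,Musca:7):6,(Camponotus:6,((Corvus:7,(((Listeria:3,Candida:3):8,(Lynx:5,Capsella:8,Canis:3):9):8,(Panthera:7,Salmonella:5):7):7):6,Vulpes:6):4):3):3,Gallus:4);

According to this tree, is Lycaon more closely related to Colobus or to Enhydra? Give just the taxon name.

Enhydra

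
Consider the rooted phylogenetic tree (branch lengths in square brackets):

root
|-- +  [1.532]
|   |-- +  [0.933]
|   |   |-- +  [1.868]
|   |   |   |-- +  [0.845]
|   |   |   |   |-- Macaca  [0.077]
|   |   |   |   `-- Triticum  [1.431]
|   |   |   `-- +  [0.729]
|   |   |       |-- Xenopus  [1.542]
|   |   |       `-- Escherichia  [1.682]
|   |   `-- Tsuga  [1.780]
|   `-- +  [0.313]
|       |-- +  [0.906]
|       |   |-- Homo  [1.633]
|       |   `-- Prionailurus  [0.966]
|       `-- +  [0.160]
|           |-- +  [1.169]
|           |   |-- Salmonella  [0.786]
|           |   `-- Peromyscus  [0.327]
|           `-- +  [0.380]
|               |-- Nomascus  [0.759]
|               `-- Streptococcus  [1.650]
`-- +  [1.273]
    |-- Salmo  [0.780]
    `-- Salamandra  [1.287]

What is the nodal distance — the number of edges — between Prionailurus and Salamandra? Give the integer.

6

The MRCA of Prionailurus and Salamandra is the root of the tree.
From Prionailurus up to that node: 4 branches. From Salamandra up to the same node: 2 branches. Total: 4 + 2 = 6.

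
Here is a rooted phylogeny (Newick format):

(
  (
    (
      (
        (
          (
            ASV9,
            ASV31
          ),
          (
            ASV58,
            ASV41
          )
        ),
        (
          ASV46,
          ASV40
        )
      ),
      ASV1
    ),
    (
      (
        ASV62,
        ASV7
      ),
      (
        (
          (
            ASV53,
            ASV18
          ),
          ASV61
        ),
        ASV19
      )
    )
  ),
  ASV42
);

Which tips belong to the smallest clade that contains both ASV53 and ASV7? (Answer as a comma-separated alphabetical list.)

ASV18, ASV19, ASV53, ASV61, ASV62, ASV7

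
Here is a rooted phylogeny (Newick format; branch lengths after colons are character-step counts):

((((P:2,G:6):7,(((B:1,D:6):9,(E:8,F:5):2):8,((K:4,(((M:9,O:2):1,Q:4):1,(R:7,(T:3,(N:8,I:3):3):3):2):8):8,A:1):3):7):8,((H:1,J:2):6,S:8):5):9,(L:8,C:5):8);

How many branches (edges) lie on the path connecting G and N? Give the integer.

The MRCA of G and N is the node subtending ((P,G),(((B,D),(E,F)),((K,(((M,O),Q),(R,(T,(N,I))))),A))).
From G up to that node: 2 branches. From N up to the same node: 8 branches. Total: 2 + 8 = 10.

10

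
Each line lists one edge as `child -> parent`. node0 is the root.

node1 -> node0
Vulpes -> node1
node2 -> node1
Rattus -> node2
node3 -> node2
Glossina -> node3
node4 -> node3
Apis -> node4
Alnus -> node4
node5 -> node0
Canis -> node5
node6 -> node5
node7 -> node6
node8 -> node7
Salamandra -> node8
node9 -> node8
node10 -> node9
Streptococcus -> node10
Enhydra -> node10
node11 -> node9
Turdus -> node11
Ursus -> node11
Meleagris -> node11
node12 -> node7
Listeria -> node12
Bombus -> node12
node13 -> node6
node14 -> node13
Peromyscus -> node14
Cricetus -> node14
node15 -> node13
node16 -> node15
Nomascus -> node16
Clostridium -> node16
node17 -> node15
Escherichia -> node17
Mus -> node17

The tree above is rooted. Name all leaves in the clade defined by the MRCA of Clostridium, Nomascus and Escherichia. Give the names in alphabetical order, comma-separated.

Tracing Clostridium: it sits inside (Nomascus,Clostridium).
Tracing Nomascus: it sits inside (Nomascus,Clostridium).
Tracing Escherichia: it sits inside (Escherichia,Mus).
The smallest clade enclosing all 3 is ((Nomascus,Clostridium),(Escherichia,Mus)); the answer is its 4 terminal taxa in alphabetical order.

Clostridium, Escherichia, Mus, Nomascus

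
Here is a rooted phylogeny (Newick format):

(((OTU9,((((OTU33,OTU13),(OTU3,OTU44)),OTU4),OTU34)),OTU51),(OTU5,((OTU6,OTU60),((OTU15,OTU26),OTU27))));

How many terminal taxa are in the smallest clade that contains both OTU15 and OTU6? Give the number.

5

The MRCA of OTU15 and OTU6 is the node subtending ((OTU6,OTU60),((OTU15,OTU26),OTU27)).
That clade contains 5 terminal taxa: OTU15, OTU26, OTU27, OTU6, OTU60.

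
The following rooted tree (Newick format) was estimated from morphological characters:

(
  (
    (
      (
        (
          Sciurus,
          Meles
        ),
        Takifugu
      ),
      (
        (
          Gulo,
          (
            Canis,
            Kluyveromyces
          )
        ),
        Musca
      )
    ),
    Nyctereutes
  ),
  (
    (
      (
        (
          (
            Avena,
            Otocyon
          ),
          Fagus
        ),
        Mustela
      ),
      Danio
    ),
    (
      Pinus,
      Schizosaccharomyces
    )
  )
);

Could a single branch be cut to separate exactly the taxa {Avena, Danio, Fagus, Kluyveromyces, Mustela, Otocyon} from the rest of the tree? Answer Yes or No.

No

The MRCA of the listed taxa is the root, so the smallest clade containing them is the whole tree.
That clade also contains Canis, Gulo, Meles, Musca, Nyctereutes, Pinus, Schizosaccharomyces, Sciurus, Takifugu, which are not in the proposed group, so the group is not monophyletic.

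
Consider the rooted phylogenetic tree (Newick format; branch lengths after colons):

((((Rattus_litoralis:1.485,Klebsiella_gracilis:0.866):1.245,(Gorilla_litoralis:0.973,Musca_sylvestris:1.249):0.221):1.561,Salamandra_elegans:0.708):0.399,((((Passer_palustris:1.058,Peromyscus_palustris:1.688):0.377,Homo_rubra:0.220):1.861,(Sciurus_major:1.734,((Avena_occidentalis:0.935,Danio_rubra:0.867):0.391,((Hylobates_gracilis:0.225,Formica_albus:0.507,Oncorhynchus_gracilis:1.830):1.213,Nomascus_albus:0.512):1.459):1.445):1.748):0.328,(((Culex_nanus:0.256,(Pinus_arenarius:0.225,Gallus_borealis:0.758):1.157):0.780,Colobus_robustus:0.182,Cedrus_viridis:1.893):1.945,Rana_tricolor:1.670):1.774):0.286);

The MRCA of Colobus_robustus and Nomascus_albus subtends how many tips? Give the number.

The MRCA of Colobus_robustus and Nomascus_albus is the node subtending ((((Passer_palustris,Peromyscus_palustris),Homo_rubra),(Sciurus_major,((Avena_occidentalis,Danio_rubra),((Hylobates_gracilis,Formica_albus,Oncorhynchus_gracilis),Nomascus_albus)))),(((Culex_nanus,(Pinus_arenarius,Gallus_borealis)),Colobus_robustus,Cedrus_viridis),Rana_tricolor)).
That clade contains 16 terminal taxa: Avena_occidentalis, Cedrus_viridis, Colobus_robustus, Culex_nanus, Danio_rubra, Formica_albus, Gallus_borealis, Homo_rubra, Hylobates_gracilis, Nomascus_albus, Oncorhynchus_gracilis, Passer_palustris, Peromyscus_palustris, Pinus_arenarius, Rana_tricolor, Sciurus_major.

16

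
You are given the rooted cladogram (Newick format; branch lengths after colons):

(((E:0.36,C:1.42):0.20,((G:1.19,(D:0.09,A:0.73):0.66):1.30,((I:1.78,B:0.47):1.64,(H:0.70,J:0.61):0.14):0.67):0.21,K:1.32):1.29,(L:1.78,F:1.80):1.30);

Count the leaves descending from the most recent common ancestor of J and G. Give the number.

7

The MRCA of J and G is the node subtending ((G,(D,A)),((I,B),(H,J))).
That clade contains 7 terminal taxa: A, B, D, G, H, I, J.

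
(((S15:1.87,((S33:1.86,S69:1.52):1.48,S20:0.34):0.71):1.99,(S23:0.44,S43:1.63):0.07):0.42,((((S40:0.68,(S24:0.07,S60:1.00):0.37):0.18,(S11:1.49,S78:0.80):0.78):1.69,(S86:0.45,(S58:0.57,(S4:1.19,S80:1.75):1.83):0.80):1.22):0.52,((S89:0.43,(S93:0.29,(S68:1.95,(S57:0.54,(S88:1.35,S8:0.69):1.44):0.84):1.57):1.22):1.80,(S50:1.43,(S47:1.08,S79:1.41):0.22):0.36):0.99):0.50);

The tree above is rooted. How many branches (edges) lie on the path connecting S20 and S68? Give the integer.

The MRCA of S20 and S68 is the root of the tree.
From S20 up to that node: 4 branches. From S68 up to the same node: 6 branches. Total: 4 + 6 = 10.

10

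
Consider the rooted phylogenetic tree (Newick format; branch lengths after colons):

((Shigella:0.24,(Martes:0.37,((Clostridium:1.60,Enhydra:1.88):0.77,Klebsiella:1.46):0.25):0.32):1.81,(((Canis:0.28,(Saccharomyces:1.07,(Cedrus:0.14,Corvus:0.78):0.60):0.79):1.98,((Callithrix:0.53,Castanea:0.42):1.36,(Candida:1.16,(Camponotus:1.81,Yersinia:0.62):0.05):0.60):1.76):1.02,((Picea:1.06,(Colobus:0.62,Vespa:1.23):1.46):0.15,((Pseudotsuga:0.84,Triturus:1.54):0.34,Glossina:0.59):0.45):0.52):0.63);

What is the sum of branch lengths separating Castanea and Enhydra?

The path runs Castanea → … → MRCA → … → Enhydra; the MRCA is the root of the tree.
Branch lengths along that path: 0.42 + 1.36 + 1.76 + 1.02 + 0.63 + 1.81 + 0.32 + 0.25 + 0.77 + 1.88 = 10.22.

10.22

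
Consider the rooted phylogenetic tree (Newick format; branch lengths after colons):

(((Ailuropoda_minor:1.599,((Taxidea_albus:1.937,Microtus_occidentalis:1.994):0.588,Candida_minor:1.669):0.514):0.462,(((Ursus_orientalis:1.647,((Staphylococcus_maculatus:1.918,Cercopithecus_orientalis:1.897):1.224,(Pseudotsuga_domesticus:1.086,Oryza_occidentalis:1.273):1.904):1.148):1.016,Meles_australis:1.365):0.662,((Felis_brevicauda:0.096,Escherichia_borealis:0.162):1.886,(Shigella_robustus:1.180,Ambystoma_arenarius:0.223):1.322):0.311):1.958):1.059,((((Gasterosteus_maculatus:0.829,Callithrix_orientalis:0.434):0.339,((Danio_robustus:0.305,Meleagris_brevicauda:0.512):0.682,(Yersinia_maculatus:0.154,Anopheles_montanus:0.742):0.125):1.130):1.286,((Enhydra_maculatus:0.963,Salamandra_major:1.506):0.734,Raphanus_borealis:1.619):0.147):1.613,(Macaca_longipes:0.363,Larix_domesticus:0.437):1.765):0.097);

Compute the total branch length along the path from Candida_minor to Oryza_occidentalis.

10.606

The path runs Candida_minor → … → MRCA → … → Oryza_occidentalis; the MRCA is the node subtending ((Ailuropoda_minor,((Taxidea_albus,Microtus_occidentalis),Candida_minor)),(((Ursus_orientalis,((Staphylococcus_maculatus,Cercopithecus_orientalis),(Pseudotsuga_domesticus,Oryza_occidentalis))),Meles_australis),((Felis_brevicauda,Escherichia_borealis),(Shigella_robustus,Ambystoma_arenarius)))).
Branch lengths along that path: 1.669 + 0.514 + 0.462 + 1.958 + 0.662 + 1.016 + 1.148 + 1.904 + 1.273 = 10.606.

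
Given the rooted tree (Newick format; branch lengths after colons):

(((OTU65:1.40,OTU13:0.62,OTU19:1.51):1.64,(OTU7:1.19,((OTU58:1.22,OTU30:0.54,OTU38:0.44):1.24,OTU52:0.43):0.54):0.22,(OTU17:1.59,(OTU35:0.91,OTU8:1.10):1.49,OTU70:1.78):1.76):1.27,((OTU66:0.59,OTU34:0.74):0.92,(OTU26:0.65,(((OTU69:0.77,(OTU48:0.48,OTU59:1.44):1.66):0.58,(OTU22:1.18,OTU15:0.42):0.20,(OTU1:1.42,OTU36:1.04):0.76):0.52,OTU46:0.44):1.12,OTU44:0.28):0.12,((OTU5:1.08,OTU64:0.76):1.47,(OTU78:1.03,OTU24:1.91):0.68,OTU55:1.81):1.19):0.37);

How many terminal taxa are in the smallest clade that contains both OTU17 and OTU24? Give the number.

29

The MRCA of OTU17 and OTU24 is the root, so the clade is the entire tree.
That clade contains 29 terminal taxa: OTU1, OTU13, OTU15, OTU17, OTU19, OTU22, OTU24, OTU26, OTU30, OTU34, OTU35, OTU36, OTU38, OTU44, OTU46, OTU48, OTU5, OTU52, OTU55, OTU58, OTU59, OTU64, OTU65, OTU66, OTU69, OTU7, OTU70, OTU78, OTU8.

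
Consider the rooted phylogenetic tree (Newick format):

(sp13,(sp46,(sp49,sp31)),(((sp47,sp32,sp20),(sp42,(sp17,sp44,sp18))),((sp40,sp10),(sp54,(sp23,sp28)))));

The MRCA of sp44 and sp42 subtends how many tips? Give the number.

The MRCA of sp44 and sp42 is the node subtending (sp42,(sp17,sp44,sp18)).
That clade contains 4 terminal taxa: sp17, sp18, sp42, sp44.

4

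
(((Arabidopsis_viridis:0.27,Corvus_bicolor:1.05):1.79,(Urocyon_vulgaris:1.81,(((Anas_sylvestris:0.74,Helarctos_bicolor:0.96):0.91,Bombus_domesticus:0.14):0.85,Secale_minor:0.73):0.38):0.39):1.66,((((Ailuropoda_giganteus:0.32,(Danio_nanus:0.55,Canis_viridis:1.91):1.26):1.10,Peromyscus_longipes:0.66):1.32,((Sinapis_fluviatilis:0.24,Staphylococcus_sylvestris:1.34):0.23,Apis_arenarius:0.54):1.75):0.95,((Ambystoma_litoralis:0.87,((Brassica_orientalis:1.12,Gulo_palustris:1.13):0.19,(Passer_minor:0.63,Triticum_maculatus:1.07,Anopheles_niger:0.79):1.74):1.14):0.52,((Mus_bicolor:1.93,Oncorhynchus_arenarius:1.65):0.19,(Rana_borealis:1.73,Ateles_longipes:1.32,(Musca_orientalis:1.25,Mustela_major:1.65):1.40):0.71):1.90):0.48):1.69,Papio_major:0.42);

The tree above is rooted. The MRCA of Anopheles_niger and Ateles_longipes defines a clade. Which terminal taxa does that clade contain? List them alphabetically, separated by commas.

Tracing Anopheles_niger: it sits inside (Passer_minor,Triticum_maculatus,Anopheles_niger).
Tracing Ateles_longipes: it sits inside (Rana_borealis,Ateles_longipes,(Musca_orientalis,Mustela_major)).
The smallest clade enclosing both is ((Ambystoma_litoralis,((Brassica_orientalis,Gulo_palustris),(Passer_minor,Triticum_maculatus,Anopheles_niger))),((Mus_bicolor,Oncorhynchus_arenarius),(Rana_borealis,Ateles_longipes,(Musca_orientalis,Mustela_major)))); the answer is its 12 terminal taxa in alphabetical order.

Ambystoma_litoralis, Anopheles_niger, Ateles_longipes, Brassica_orientalis, Gulo_palustris, Mus_bicolor, Musca_orientalis, Mustela_major, Oncorhynchus_arenarius, Passer_minor, Rana_borealis, Triticum_maculatus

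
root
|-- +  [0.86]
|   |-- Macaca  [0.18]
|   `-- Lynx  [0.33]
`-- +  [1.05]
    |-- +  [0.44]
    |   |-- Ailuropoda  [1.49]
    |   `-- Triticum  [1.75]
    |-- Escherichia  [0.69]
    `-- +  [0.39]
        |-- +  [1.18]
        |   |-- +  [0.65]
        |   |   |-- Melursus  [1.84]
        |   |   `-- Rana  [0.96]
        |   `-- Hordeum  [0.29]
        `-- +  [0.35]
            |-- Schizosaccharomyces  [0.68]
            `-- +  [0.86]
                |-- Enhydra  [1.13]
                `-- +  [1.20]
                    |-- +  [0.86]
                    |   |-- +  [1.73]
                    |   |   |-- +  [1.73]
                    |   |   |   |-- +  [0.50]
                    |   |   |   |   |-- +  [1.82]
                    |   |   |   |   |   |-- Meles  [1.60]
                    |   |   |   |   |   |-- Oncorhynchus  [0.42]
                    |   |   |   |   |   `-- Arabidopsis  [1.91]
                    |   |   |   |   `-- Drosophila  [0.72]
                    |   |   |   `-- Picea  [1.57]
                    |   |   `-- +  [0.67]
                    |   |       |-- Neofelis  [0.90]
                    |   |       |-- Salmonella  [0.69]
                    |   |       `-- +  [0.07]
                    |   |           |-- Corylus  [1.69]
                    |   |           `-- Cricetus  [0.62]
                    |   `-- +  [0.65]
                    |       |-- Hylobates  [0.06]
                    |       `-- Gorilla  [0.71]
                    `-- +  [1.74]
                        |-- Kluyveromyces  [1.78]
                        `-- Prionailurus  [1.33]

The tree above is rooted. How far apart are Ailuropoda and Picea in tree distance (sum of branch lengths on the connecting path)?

The path runs Ailuropoda → … → MRCA → … → Picea; the MRCA is the node subtending ((Ailuropoda,Triticum),Escherichia,(((Melursus,Rana),Hordeum),(Schizosaccharomyces,(Enhydra,((((((Meles,Oncorhynchus,Arabidopsis),Drosophila),Picea),(Neofelis,Salmonella,(Corylus,Cricetus))),(Hylobates,Gorilla)),(Kluyveromyces,Prionailurus)))))).
Branch lengths along that path: 1.49 + 0.44 + 0.39 + 0.35 + 0.86 + 1.20 + 0.86 + 1.73 + 1.73 + 1.57 = 10.62.

10.62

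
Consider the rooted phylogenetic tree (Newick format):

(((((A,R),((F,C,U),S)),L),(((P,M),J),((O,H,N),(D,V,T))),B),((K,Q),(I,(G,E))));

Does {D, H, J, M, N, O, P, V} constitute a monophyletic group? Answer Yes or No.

No

The MRCA of the listed taxa subtends (((P,M),J),((O,H,N),(D,V,T))).
That clade also contains T, which is not in the proposed group, so the group is not monophyletic.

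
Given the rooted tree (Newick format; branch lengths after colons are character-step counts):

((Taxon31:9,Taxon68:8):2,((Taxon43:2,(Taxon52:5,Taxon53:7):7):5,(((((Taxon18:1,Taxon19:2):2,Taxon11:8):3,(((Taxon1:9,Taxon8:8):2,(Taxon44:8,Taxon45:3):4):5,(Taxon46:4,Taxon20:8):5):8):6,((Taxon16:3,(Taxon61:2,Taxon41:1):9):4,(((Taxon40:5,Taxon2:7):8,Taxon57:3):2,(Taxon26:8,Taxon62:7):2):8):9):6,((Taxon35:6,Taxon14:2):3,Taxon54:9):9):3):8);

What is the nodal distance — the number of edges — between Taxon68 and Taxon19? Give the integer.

9

The MRCA of Taxon68 and Taxon19 is the root of the tree.
From Taxon68 up to that node: 2 branches. From Taxon19 up to the same node: 7 branches. Total: 2 + 7 = 9.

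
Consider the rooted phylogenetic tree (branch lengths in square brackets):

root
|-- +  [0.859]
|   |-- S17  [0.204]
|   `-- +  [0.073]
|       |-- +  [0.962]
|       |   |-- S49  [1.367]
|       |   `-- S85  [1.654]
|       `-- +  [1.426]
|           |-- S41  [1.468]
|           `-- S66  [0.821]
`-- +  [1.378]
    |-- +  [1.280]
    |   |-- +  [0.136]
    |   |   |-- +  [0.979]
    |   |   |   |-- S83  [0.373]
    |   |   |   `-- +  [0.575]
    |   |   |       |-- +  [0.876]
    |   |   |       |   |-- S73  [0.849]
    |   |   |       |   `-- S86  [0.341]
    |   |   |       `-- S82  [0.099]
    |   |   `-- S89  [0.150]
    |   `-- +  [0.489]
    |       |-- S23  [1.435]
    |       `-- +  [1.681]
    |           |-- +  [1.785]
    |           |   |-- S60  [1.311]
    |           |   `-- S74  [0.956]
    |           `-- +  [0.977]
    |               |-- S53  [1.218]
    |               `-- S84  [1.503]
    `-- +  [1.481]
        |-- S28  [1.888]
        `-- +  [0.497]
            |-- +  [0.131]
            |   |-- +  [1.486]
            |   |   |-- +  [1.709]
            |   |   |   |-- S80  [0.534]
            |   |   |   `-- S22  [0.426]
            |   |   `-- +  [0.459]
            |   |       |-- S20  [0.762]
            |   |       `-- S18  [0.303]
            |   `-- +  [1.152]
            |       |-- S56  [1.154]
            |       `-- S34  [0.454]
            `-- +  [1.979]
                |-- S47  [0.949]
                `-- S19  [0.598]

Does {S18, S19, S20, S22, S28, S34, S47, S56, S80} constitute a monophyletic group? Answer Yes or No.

The most recent common ancestor of these taxa subtends (S28,((((S80,S22),(S20,S18)),(S56,S34)),(S47,S19))).
That clade has exactly 9 tips — every listed taxon and nothing else — so the group is monophyletic.

Yes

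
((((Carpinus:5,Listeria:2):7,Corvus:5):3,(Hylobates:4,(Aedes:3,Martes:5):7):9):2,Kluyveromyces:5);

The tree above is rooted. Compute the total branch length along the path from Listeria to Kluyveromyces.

19

The path runs Listeria → … → MRCA → … → Kluyveromyces; the MRCA is the root of the tree.
Branch lengths along that path: 2 + 7 + 3 + 2 + 5 = 19.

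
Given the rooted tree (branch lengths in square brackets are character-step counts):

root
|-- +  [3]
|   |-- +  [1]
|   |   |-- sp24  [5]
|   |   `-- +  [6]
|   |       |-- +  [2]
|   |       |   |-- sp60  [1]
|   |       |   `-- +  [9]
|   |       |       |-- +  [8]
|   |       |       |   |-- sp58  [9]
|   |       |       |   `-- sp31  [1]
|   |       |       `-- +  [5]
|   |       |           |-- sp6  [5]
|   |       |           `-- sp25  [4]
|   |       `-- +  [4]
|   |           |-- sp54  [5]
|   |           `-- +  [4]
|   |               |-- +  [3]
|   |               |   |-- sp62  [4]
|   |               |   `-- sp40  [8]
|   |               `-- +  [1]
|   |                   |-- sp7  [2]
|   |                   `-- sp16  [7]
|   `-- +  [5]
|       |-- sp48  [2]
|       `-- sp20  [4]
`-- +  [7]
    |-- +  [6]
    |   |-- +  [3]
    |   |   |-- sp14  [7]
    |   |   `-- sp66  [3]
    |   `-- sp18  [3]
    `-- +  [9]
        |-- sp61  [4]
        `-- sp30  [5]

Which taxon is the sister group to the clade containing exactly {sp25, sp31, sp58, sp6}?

The clade containing exactly {sp25, sp31, sp58, sp6} attaches to the tree at the node subtending (sp60,((sp58,sp31),(sp6,sp25))).
The other lineage descending from that same node — the sister group — is the single tip sp60.

sp60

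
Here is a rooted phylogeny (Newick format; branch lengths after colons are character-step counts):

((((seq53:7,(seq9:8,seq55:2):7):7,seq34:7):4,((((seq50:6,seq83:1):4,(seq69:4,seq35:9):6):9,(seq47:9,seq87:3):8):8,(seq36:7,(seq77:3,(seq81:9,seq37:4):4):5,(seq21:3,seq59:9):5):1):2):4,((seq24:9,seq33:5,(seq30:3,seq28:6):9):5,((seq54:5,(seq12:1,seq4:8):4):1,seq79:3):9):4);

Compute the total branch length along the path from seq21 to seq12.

The path runs seq21 → … → MRCA → … → seq12; the MRCA is the root of the tree.
Branch lengths along that path: 3 + 5 + 1 + 2 + 4 + 4 + 9 + 1 + 4 + 1 = 34.

34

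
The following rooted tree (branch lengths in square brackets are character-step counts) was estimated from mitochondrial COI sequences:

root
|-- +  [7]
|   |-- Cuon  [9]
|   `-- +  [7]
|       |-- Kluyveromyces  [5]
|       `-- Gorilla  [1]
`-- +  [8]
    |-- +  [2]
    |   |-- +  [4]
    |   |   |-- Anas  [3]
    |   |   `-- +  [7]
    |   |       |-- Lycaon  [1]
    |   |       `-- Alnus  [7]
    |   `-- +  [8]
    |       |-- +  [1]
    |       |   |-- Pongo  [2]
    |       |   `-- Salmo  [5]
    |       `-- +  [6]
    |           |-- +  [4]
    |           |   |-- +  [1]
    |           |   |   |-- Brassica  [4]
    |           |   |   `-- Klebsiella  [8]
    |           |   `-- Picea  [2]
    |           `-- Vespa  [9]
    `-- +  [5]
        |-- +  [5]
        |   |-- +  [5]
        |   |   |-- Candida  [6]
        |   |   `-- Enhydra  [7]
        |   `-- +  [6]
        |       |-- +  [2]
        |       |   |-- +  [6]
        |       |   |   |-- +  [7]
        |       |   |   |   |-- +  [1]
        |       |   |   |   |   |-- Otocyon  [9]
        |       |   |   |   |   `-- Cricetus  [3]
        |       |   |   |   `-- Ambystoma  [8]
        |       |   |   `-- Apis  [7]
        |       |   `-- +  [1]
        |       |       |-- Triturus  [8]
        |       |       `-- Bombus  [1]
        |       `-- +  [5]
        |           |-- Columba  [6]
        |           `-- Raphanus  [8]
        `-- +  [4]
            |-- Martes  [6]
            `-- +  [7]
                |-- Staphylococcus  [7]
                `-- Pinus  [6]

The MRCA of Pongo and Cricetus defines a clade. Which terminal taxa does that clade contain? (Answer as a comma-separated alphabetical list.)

Tracing Pongo: it sits inside (Pongo,Salmo).
Tracing Cricetus: it sits inside (Otocyon,Cricetus).
The smallest clade enclosing both is (((Anas,(Lycaon,Alnus)),((Pongo,Salmo),(((Brassica,Klebsiella),Picea),Vespa))),(((Candida,Enhydra),(((((Otocyon,Cricetus),Ambystoma),Apis),(Triturus,Bombus)),(Columba,Raphanus))),(Martes,(Staphylococcus,Pinus)))); the answer is its 22 terminal taxa in alphabetical order.

Alnus, Ambystoma, Anas, Apis, Bombus, Brassica, Candida, Columba, Cricetus, Enhydra, Klebsiella, Lycaon, Martes, Otocyon, Picea, Pinus, Pongo, Raphanus, Salmo, Staphylococcus, Triturus, Vespa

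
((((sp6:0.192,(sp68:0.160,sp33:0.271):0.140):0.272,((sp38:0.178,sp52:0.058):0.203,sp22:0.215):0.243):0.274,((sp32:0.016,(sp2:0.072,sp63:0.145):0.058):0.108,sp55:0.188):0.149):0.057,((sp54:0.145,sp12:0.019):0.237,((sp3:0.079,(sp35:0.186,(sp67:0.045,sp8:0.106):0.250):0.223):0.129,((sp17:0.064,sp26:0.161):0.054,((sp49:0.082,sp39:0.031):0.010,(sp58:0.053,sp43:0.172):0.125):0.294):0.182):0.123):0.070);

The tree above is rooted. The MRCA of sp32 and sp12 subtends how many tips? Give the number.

22

The MRCA of sp32 and sp12 is the root, so the clade is the entire tree.
That clade contains 22 terminal taxa: sp12, sp17, sp2, sp22, sp26, sp3, sp32, sp33, sp35, sp38, sp39, sp43, sp49, sp52, sp54, sp55, sp58, sp6, sp63, sp67, sp68, sp8.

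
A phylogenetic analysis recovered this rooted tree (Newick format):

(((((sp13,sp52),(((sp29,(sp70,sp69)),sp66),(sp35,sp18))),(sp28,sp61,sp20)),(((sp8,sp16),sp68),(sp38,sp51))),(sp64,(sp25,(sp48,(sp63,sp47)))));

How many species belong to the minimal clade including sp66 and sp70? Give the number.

The MRCA of sp66 and sp70 is the node subtending ((sp29,(sp70,sp69)),sp66).
That clade contains 4 terminal taxa: sp29, sp66, sp69, sp70.

4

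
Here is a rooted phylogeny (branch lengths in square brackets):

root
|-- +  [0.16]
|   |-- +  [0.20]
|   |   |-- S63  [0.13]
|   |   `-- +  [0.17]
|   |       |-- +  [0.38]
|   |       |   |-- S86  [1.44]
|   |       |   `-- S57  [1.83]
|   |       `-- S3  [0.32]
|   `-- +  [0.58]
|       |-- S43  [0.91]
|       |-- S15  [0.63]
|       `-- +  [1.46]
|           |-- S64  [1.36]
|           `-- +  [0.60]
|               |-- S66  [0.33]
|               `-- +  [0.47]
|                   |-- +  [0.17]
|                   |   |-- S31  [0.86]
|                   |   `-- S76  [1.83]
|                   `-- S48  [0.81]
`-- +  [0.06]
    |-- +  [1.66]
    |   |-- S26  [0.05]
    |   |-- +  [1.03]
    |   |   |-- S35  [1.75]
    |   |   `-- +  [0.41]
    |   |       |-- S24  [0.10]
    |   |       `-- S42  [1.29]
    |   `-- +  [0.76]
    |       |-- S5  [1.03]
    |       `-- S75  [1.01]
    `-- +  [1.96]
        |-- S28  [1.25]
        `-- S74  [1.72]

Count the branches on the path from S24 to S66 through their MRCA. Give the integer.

The MRCA of S24 and S66 is the root of the tree.
From S24 up to that node: 5 branches. From S66 up to the same node: 5 branches. Total: 5 + 5 = 10.

10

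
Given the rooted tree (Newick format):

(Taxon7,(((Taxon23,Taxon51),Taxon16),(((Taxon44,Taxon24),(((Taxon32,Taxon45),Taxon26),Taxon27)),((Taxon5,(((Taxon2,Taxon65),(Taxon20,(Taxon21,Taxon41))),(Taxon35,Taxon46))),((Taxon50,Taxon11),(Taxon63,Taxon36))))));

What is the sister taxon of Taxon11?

Taxon11 attaches to the tree at the node subtending (Taxon50,Taxon11).
The other lineage descending from that same node — the sister group — is the single tip Taxon50.

Taxon50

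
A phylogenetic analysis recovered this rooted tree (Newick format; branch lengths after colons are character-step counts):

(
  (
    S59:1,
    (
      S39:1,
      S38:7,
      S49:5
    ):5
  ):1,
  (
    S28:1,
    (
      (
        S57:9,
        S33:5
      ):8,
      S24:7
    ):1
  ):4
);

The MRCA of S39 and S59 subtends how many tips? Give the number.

4

The MRCA of S39 and S59 is the node subtending (S59,(S39,S38,S49)).
That clade contains 4 terminal taxa: S38, S39, S49, S59.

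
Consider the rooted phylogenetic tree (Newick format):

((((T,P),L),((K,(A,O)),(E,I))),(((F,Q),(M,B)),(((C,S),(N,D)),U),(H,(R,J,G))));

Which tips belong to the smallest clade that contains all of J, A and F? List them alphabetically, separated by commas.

Tracing J: it sits inside (R,J,G).
Tracing A: it sits inside (A,O).
Tracing F: it sits inside (F,Q).
The smallest clade enclosing all 3 is the whole tree (their MRCA is the root), so the answer is all 21 tips in alphabetical order.

A, B, C, D, E, F, G, H, I, J, K, L, M, N, O, P, Q, R, S, T, U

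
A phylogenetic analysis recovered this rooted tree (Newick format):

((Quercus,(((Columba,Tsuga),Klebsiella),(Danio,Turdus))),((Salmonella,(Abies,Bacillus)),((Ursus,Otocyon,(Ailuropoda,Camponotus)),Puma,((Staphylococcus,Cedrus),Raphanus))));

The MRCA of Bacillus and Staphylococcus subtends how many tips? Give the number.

11

The MRCA of Bacillus and Staphylococcus is the node subtending ((Salmonella,(Abies,Bacillus)),((Ursus,Otocyon,(Ailuropoda,Camponotus)),Puma,((Staphylococcus,Cedrus),Raphanus))).
That clade contains 11 terminal taxa: Abies, Ailuropoda, Bacillus, Camponotus, Cedrus, Otocyon, Puma, Raphanus, Salmonella, Staphylococcus, Ursus.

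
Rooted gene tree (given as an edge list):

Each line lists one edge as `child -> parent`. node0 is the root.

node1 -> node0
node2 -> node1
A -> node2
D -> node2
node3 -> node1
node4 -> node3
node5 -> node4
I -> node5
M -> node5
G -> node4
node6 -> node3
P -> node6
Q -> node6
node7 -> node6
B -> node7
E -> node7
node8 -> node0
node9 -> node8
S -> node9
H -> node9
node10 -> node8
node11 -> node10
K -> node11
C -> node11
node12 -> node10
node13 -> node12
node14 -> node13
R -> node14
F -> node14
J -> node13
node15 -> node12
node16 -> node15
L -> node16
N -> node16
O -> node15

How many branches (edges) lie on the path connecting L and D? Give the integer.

The MRCA of L and D is the root of the tree.
From L up to that node: 6 branches. From D up to the same node: 3 branches. Total: 6 + 3 = 9.

9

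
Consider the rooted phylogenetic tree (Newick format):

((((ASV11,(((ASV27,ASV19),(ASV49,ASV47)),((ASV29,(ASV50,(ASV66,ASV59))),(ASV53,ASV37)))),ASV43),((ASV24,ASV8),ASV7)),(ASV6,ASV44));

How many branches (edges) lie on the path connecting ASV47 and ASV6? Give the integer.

9

The MRCA of ASV47 and ASV6 is the root of the tree.
From ASV47 up to that node: 7 branches. From ASV6 up to the same node: 2 branches. Total: 7 + 2 = 9.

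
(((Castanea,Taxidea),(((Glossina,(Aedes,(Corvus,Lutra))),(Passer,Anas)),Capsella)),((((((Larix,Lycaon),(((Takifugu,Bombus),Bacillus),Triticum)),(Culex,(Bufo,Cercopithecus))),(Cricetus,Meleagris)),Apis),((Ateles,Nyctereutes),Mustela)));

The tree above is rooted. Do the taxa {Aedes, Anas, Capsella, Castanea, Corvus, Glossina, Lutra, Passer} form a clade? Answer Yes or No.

No

The MRCA of the listed taxa subtends ((Castanea,Taxidea),(((Glossina,(Aedes,(Corvus,Lutra))),(Passer,Anas)),Capsella)).
That clade also contains Taxidea, which is not in the proposed group, so the group is not monophyletic.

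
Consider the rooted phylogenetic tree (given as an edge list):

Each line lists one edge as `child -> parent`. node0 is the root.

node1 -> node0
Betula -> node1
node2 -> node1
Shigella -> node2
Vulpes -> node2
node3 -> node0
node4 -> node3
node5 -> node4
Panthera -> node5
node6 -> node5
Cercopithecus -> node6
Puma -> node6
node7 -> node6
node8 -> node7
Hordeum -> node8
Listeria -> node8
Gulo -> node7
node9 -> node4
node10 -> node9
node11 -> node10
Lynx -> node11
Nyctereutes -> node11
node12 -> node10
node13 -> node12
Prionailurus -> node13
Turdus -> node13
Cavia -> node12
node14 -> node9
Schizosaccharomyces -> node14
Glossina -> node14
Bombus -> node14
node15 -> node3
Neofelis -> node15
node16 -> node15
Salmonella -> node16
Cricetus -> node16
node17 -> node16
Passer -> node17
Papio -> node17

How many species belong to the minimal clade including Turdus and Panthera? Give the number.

14

The MRCA of Turdus and Panthera is the node subtending ((Panthera,(Cercopithecus,Puma,((Hordeum,Listeria),Gulo))),(((Lynx,Nyctereutes),((Prionailurus,Turdus),Cavia)),(Schizosaccharomyces,Glossina,Bombus))).
That clade contains 14 terminal taxa: Bombus, Cavia, Cercopithecus, Glossina, Gulo, Hordeum, Listeria, Lynx, Nyctereutes, Panthera, Prionailurus, Puma, Schizosaccharomyces, Turdus.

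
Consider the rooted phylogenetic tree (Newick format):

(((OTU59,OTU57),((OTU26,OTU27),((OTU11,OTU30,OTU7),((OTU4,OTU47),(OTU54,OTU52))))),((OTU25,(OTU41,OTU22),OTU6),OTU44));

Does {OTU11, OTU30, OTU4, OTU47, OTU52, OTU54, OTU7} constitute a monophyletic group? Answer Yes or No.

The most recent common ancestor of these taxa subtends ((OTU11,OTU30,OTU7),((OTU4,OTU47),(OTU54,OTU52))).
That clade has exactly 7 tips — every listed taxon and nothing else — so the group is monophyletic.

Yes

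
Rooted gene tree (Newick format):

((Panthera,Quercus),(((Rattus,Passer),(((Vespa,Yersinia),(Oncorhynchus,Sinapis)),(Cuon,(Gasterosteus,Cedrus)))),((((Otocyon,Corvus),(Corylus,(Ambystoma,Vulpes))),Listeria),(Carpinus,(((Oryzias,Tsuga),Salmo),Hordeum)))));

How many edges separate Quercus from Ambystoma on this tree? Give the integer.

The MRCA of Quercus and Ambystoma is the root of the tree.
From Quercus up to that node: 2 branches. From Ambystoma up to the same node: 7 branches. Total: 2 + 7 = 9.

9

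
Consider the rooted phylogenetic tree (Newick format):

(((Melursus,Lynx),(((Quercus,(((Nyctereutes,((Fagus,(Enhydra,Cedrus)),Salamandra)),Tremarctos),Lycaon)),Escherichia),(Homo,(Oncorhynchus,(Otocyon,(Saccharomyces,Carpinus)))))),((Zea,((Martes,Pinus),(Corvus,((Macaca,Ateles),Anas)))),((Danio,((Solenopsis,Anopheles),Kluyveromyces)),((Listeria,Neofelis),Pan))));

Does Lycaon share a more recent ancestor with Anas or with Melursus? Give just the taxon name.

Melursus

The MRCA of Lycaon and Melursus subtends ((Melursus,Lynx),(((Quercus,(((Nyctereutes,((Fagus,(Enhydra,Cedrus)),Salamandra)),Tremarctos),Lycaon)),Escherichia),(Homo,(Oncorhynchus,(Otocyon,(Saccharomyces,Carpinus)))))) (16 taxa).
The MRCA of Lycaon and Anas is the root, subtending the entire tree (30 taxa).
The first is nested inside the second, so Lycaon shares a more recent common ancestor with Melursus.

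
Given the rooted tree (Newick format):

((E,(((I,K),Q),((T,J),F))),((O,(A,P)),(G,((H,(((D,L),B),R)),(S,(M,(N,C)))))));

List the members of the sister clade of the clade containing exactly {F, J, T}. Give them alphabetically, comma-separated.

The clade containing exactly {F, J, T} attaches to the tree at the node subtending (((I,K),Q),((T,J),F)).
The other lineage descending from that same node — the sister group — is ((I,K),Q); its 3 tips in alphabetical order are the answer.

I, K, Q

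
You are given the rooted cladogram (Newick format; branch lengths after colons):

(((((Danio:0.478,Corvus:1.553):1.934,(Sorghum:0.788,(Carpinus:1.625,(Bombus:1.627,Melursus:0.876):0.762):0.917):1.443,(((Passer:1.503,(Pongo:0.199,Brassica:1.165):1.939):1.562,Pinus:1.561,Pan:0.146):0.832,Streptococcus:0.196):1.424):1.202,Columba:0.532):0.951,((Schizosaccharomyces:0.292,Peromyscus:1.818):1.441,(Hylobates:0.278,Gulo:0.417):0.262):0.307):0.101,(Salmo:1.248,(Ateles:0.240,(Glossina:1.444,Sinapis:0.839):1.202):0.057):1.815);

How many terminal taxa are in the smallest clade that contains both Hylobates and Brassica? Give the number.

17

The MRCA of Hylobates and Brassica is the node subtending ((((Danio,Corvus),(Sorghum,(Carpinus,(Bombus,Melursus))),(((Passer,(Pongo,Brassica)),Pinus,Pan),Streptococcus)),Columba),((Schizosaccharomyces,Peromyscus),(Hylobates,Gulo))).
That clade contains 17 terminal taxa: Bombus, Brassica, Carpinus, Columba, Corvus, Danio, Gulo, Hylobates, Melursus, Pan, Passer, Peromyscus, Pinus, Pongo, Schizosaccharomyces, Sorghum, Streptococcus.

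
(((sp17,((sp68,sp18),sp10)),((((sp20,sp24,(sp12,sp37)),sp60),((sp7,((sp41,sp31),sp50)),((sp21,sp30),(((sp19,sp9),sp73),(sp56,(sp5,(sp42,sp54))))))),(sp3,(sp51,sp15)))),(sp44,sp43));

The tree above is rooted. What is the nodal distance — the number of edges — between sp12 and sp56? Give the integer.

9

The MRCA of sp12 and sp56 is the node subtending (((sp20,sp24,(sp12,sp37)),sp60),((sp7,((sp41,sp31),sp50)),((sp21,sp30),(((sp19,sp9),sp73),(sp56,(sp5,(sp42,sp54))))))).
From sp12 up to that node: 4 branches. From sp56 up to the same node: 5 branches. Total: 4 + 5 = 9.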